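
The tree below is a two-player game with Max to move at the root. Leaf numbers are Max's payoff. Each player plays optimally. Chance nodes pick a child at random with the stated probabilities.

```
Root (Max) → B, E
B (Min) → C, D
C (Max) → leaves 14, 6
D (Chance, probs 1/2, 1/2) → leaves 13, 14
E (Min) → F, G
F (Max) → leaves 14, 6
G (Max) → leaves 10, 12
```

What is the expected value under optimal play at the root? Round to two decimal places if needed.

C (Max): max(14, 6) = 14
D (Chance): 1/2·13 + 1/2·14 = 13.5
B (Min): min(14, 13.5) = 13.5
F (Max): max(14, 6) = 14
G (Max): max(10, 12) = 12
E (Min): min(14, 12) = 12
Root (Max): max(13.5, 12) = 13.5

13.5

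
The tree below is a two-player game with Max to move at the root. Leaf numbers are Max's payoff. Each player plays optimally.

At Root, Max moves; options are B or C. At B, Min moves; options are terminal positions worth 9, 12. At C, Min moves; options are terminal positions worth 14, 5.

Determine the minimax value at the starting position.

9

B (Min): min(9, 12) = 9
C (Min): min(14, 5) = 5
Root (Max): max(9, 5) = 9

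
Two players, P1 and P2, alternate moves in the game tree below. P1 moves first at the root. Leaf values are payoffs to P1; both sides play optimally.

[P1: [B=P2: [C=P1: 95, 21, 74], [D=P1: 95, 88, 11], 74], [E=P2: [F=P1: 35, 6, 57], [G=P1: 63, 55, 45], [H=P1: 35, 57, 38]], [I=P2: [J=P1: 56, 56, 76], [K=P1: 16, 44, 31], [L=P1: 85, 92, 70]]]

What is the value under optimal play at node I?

J: max(56, 56, 76) = 76
K: max(16, 44, 31) = 44
L: max(85, 92, 70) = 92
I: min(76, 44, 92) = 44

44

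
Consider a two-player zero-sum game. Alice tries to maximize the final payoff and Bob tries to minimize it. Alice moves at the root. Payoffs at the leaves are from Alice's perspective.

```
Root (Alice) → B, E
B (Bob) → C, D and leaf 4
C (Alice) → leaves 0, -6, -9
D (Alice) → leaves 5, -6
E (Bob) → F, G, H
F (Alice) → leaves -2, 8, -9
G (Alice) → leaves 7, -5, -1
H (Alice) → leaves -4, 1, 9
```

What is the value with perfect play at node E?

7

F: max(-2, 8, -9) = 8
G: max(7, -5, -1) = 7
H: max(-4, 1, 9) = 9
E: min(8, 7, 9) = 7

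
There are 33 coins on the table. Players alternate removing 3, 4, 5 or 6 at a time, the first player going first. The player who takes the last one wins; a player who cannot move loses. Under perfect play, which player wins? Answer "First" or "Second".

W/L table (W = player to move can force a win):
i:   0  1  2  3  4  5  6  7  8  9 10 11 12 13 14 15 16 17 18 19 20 21 22 23 24 25 26 27 28 29 30 31 32 33
     L  L  L  W  W  W  W  W  W  L  L  L  W  W  W  W  W  W  L  L  L  W  W  W  W  W  W  L  L  L  W  W  W  W
Position 33 is W, so the first player wins.

First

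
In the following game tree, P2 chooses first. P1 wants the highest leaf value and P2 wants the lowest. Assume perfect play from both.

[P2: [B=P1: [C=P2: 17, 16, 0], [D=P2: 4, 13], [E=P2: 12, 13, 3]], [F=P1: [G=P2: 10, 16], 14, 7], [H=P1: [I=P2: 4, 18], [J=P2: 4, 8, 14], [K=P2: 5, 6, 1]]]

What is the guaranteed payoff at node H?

I: min(4, 18) = 4
J: min(4, 8, 14) = 4
K: min(5, 6, 1) = 1
H: max(4, 4, 1) = 4

4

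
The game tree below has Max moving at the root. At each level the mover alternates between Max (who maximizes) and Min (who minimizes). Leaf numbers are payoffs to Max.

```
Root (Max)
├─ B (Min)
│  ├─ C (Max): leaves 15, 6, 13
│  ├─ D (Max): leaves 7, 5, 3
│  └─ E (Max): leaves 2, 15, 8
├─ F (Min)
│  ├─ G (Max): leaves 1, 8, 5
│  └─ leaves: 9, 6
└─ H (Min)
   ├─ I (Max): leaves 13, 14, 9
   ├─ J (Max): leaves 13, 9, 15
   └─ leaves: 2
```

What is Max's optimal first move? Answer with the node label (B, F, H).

B

C (Max): max(15, 6, 13) = 15
D (Max): max(7, 5, 3) = 7
E (Max): max(2, 15, 8) = 15
B (Min): min(15, 7, 15) = 7
G (Max): max(1, 8, 5) = 8
F (Min): min(8, 9, 6) = 6
I (Max): max(13, 14, 9) = 14
J (Max): max(13, 9, 15) = 15
H (Min): min(14, 15, 2) = 2
Root (Max): max(7, 6, 2) = 7
Max picks the child with the highest value: B (value 7).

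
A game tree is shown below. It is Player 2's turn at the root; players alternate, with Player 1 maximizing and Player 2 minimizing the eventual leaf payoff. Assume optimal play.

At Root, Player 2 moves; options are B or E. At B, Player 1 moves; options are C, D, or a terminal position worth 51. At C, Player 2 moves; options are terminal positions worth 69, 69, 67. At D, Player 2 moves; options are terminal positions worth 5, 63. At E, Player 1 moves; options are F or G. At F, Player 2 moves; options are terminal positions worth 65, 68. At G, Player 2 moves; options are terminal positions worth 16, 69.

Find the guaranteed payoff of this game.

65

C (Player 2): min(69, 69, 67) = 67
D (Player 2): min(5, 63) = 5
B (Player 1): max(67, 5, 51) = 67
F (Player 2): min(65, 68) = 65
G (Player 2): min(16, 69) = 16
E (Player 1): max(65, 16) = 65
Root (Player 2): min(67, 65) = 65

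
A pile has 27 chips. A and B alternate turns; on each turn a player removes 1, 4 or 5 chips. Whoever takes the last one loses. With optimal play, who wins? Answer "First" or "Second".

Second

i:   0  1  2  3  4  5  6  7  8  9 10 11 12 13 14 15 16 17 18 19 20 21 22 23 24 25 26 27
     W  L  W  L  W  W  W  W  W  L  W  L  W  W  W  W  W  L  W  L  W  W  W  W  W  L  W  L
Position 27 is L, so the second player wins.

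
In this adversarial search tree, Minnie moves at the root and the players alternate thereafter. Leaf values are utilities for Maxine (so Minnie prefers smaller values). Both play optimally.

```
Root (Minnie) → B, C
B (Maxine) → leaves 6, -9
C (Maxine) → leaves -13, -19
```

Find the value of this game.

B (Maxine): max(6, -9) = 6
C (Maxine): max(-13, -19) = -13
Root (Minnie): min(6, -13) = -13

-13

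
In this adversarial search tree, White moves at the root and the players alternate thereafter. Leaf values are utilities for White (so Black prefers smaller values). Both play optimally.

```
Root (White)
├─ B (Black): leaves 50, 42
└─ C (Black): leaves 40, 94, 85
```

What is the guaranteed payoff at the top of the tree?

B (Black): min(50, 42) = 42
C (Black): min(40, 94, 85) = 40
Root (White): max(42, 40) = 42

42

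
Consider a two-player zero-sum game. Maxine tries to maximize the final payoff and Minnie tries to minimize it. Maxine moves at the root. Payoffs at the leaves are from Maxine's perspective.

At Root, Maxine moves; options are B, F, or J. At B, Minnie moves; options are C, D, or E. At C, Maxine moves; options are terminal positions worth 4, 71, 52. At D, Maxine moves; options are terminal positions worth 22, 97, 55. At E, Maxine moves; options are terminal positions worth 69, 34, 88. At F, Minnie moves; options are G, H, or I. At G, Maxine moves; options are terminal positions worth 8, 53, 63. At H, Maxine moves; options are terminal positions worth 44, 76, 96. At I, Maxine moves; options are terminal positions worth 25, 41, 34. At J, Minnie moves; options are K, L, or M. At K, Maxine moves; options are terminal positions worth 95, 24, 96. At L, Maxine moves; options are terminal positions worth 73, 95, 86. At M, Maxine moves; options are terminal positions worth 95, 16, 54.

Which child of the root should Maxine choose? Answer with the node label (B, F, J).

J

C (Maxine): max(4, 71, 52) = 71
D (Maxine): max(22, 97, 55) = 97
E (Maxine): max(69, 34, 88) = 88
B (Minnie): min(71, 97, 88) = 71
G (Maxine): max(8, 53, 63) = 63
H (Maxine): max(44, 76, 96) = 96
I (Maxine): max(25, 41, 34) = 41
F (Minnie): min(63, 96, 41) = 41
K (Maxine): max(95, 24, 96) = 96
L (Maxine): max(73, 95, 86) = 95
M (Maxine): max(95, 16, 54) = 95
J (Minnie): min(96, 95, 95) = 95
Root (Maxine): max(71, 41, 95) = 95
Maxine picks the child with the highest value: J (value 95).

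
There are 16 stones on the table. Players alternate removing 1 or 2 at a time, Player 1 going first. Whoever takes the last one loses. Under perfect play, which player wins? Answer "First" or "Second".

Second

i:   0  1  2  3  4  5  6  7  8  9 10 11 12 13 14 15 16
     W  L  W  W  L  W  W  L  W  W  L  W  W  L  W  W  L
Position 16 is L, so the second player wins.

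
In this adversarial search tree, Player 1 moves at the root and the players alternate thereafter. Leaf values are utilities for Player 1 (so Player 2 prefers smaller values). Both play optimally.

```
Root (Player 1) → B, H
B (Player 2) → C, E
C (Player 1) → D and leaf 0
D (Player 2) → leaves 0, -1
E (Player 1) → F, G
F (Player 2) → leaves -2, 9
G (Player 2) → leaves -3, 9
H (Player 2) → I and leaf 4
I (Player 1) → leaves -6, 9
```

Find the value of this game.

4

D (Player 2): min(0, -1) = -1
C (Player 1): max(-1, 0) = 0
F (Player 2): min(-2, 9) = -2
G (Player 2): min(-3, 9) = -3
E (Player 1): max(-2, -3) = -2
B (Player 2): min(0, -2) = -2
I (Player 1): max(-6, 9) = 9
H (Player 2): min(9, 4) = 4
Root (Player 1): max(-2, 4) = 4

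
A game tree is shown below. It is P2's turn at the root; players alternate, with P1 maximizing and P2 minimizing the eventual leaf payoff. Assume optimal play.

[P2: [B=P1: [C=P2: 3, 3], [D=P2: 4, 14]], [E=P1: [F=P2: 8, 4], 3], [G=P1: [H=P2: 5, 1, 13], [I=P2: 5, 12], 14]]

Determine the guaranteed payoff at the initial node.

C (P2): min(3, 3) = 3
D (P2): min(4, 14) = 4
B (P1): max(3, 4) = 4
F (P2): min(8, 4) = 4
E (P1): max(4, 3) = 4
H (P2): min(5, 1, 13) = 1
I (P2): min(5, 12) = 5
G (P1): max(1, 5, 14) = 14
Root (P2): min(4, 4, 14) = 4

4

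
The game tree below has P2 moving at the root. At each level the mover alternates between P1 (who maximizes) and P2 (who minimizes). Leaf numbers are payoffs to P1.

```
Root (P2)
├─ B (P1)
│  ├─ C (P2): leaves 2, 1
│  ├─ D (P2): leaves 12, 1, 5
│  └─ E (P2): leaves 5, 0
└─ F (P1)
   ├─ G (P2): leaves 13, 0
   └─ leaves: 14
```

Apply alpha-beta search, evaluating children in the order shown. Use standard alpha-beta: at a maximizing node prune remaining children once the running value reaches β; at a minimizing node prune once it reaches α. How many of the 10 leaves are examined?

C [α=-∞,β=+∞]: v=1
D [α=1,β=+∞]: v=1 after child 2 ≤ α → α-cutoff, skip 1
E [α=1,β=+∞]: v=0
B [α=-∞,β=+∞]: v=1
G [α=-∞,β=1]: v=0
F [α=-∞,β=1]: v=14
Root [α=-∞,β=+∞]: v=1
Leaves evaluated: 9 of 10.

9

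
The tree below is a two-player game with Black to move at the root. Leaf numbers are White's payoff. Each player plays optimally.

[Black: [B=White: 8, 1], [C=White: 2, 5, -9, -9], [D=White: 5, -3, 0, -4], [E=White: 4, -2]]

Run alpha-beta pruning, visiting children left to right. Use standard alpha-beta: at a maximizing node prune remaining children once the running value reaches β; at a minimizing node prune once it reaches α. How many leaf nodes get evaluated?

B [α=-∞,β=+∞]: v=8
C [α=-∞,β=8]: v=5
D [α=-∞,β=5]: v=5 after child 1 ≥ β → β-cutoff, skip 3
E [α=-∞,β=5]: v=4
Root [α=-∞,β=+∞]: v=4
Leaves evaluated: 9 of 12.

9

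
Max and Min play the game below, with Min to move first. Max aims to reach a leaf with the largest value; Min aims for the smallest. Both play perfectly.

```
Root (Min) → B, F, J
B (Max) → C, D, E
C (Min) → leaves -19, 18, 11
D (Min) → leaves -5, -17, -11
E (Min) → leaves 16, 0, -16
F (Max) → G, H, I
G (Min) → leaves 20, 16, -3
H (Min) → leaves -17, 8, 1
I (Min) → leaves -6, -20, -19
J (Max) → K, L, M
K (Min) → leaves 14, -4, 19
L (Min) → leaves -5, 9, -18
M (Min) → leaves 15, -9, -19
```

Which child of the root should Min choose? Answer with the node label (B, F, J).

B

C (Min): min(-19, 18, 11) = -19
D (Min): min(-5, -17, -11) = -17
E (Min): min(16, 0, -16) = -16
B (Max): max(-19, -17, -16) = -16
G (Min): min(20, 16, -3) = -3
H (Min): min(-17, 8, 1) = -17
I (Min): min(-6, -20, -19) = -20
F (Max): max(-3, -17, -20) = -3
K (Min): min(14, -4, 19) = -4
L (Min): min(-5, 9, -18) = -18
M (Min): min(15, -9, -19) = -19
J (Max): max(-4, -18, -19) = -4
Root (Min): min(-16, -3, -4) = -16
Min picks the child with the lowest value: B (value -16).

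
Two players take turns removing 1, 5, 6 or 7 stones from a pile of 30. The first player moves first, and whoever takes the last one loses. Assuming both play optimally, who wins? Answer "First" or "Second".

Mark each pile size as W (mover wins) or L (mover loses):
i:   0  1  2  3  4  5  6  7  8  9 10 11 12 13 14 15 16 17 18 19 20 21 22 23 24 25 26 27 28 29 30
     W  L  W  L  W  L  W  W  W  W  W  W  W  L  W  L  W  L  W  W  W  W  W  W  W  L  W  L  W  L  W
Position 30 is W, so the first player wins.

First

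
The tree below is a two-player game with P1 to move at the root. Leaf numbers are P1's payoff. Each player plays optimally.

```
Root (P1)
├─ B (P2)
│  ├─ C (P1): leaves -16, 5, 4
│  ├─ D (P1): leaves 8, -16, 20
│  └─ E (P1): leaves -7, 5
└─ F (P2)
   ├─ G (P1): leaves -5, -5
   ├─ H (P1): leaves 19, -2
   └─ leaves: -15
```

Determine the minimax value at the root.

C (P1): max(-16, 5, 4) = 5
D (P1): max(8, -16, 20) = 20
E (P1): max(-7, 5) = 5
B (P2): min(5, 20, 5) = 5
G (P1): max(-5, -5) = -5
H (P1): max(19, -2) = 19
F (P2): min(-5, 19, -15) = -15
Root (P1): max(5, -15) = 5

5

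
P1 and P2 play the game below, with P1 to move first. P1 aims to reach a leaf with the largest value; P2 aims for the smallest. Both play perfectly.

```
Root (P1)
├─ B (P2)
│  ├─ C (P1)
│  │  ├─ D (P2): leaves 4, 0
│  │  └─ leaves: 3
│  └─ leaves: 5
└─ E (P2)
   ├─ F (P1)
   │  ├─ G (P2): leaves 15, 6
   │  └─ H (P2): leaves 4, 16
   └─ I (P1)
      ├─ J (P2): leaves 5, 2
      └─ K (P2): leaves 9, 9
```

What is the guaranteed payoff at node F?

6

G: min(15, 6) = 6
H: min(4, 16) = 4
F: max(6, 4) = 6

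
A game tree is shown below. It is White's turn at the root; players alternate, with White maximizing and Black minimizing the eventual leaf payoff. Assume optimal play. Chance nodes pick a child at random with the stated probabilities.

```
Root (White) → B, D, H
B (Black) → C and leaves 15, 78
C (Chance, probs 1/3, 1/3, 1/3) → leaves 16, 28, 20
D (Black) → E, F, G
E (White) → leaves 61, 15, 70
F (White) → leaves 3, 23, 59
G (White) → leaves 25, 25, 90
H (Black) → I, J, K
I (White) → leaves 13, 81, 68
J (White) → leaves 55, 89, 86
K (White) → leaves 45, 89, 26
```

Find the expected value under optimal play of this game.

C (Chance): 1/3·16 + 1/3·28 + 1/3·20 = 21.33
B (Black): min(21.33, 15, 78) = 15
E (White): max(61, 15, 70) = 70
F (White): max(3, 23, 59) = 59
G (White): max(25, 25, 90) = 90
D (Black): min(70, 59, 90) = 59
I (White): max(13, 81, 68) = 81
J (White): max(55, 89, 86) = 89
K (White): max(45, 89, 26) = 89
H (Black): min(81, 89, 89) = 81
Root (White): max(15, 59, 81) = 81

81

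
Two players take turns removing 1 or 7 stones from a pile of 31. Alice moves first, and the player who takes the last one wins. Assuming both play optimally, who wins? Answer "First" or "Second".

W/L table (W = player to move can force a win):
i:   0  1  2  3  4  5  6  7  8  9 10 11 12 13 14 15 16 17 18 19 20 21 22 23 24 25 26 27 28 29 30 31
     L  W  L  W  L  W  L  W  L  W  L  W  L  W  L  W  L  W  L  W  L  W  L  W  L  W  L  W  L  W  L  W
Position 31 is W, so the first player wins.

First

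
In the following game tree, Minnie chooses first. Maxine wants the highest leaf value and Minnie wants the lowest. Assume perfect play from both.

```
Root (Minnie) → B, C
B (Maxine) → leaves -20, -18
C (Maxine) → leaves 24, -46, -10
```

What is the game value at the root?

-18

B (Maxine): max(-20, -18) = -18
C (Maxine): max(24, -46, -10) = 24
Root (Minnie): min(-18, 24) = -18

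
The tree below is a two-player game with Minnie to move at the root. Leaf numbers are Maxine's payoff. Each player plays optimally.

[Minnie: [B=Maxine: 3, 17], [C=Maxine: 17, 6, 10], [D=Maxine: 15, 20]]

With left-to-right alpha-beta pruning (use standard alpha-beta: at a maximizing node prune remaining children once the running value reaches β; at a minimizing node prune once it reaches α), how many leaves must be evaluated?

B [α=-∞,β=+∞]: v=17
C [α=-∞,β=17]: v=17 after child 1 ≥ β → β-cutoff, skip 2
D [α=-∞,β=17]: v=20
Root [α=-∞,β=+∞]: v=17
Leaves evaluated: 5 of 7.

5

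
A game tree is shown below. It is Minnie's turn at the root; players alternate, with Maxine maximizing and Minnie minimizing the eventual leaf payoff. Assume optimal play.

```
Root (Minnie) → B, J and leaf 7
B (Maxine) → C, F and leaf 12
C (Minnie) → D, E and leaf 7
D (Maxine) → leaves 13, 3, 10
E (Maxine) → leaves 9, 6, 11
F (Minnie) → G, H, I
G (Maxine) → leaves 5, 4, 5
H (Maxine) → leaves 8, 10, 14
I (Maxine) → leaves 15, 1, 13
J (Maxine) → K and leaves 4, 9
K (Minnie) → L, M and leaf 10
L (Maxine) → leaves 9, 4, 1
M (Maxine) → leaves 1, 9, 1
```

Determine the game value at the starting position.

7

D (Maxine): max(13, 3, 10) = 13
E (Maxine): max(9, 6, 11) = 11
C (Minnie): min(13, 11, 7) = 7
G (Maxine): max(5, 4, 5) = 5
H (Maxine): max(8, 10, 14) = 14
I (Maxine): max(15, 1, 13) = 15
F (Minnie): min(5, 14, 15) = 5
B (Maxine): max(7, 5, 12) = 12
L (Maxine): max(9, 4, 1) = 9
M (Maxine): max(1, 9, 1) = 9
K (Minnie): min(9, 9, 10) = 9
J (Maxine): max(9, 4, 9) = 9
Root (Minnie): min(12, 9, 7) = 7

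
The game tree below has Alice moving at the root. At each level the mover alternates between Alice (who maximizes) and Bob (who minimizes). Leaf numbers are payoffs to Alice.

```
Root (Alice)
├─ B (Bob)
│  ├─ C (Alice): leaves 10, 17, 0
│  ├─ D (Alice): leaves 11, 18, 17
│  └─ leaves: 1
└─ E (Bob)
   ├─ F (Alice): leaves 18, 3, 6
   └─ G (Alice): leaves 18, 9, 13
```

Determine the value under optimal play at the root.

C (Alice): max(10, 17, 0) = 17
D (Alice): max(11, 18, 17) = 18
B (Bob): min(17, 18, 1) = 1
F (Alice): max(18, 3, 6) = 18
G (Alice): max(18, 9, 13) = 18
E (Bob): min(18, 18) = 18
Root (Alice): max(1, 18) = 18

18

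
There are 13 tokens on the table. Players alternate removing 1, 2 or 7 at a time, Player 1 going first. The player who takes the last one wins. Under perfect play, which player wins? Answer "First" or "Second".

First

Compute winning (W) and losing (L) positions by backward induction:
i:   0  1  2  3  4  5  6  7  8  9 10 11 12 13
     L  W  W  L  W  W  L  W  W  L  W  W  L  W
Position 13 is W, so the first player wins.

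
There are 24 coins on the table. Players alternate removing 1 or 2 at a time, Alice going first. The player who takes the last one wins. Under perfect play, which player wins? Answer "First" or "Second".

Second

i:   0  1  2  3  4  5  6  7  8  9 10 11 12 13 14 15 16 17 18 19 20 21 22 23 24
     L  W  W  L  W  W  L  W  W  L  W  W  L  W  W  L  W  W  L  W  W  L  W  W  L
Position 24 is L, so the second player wins.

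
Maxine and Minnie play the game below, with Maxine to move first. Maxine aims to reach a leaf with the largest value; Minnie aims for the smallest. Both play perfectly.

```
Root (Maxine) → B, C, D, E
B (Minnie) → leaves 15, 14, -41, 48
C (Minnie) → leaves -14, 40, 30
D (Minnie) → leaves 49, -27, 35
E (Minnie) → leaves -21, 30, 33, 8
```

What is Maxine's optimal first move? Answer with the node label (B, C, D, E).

B (Minnie): min(15, 14, -41, 48) = -41
C (Minnie): min(-14, 40, 30) = -14
D (Minnie): min(49, -27, 35) = -27
E (Minnie): min(-21, 30, 33, 8) = -21
Root (Maxine): max(-41, -14, -27, -21) = -14
Maxine picks the child with the highest value: C (value -14).

C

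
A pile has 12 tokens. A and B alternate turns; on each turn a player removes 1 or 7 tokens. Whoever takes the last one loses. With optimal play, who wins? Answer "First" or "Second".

First

Positions where the player to move wins (W) vs loses (L):
i:   0  1  2  3  4  5  6  7  8  9 10 11 12
     W  L  W  L  W  L  W  L  W  L  W  L  W
Position 12 is W, so the first player wins.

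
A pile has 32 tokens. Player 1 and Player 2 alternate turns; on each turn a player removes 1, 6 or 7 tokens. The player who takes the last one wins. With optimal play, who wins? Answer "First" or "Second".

First

i:   0  1  2  3  4  5  6  7  8  9 10 11 12 13 14 15 16 17 18 19 20 21 22 23 24 25 26 27 28 29 30 31 32
     L  W  L  W  L  W  W  W  W  W  W  W  L  W  L  W  L  W  W  W  W  W  W  W  L  W  L  W  L  W  W  W  W
Position 32 is W, so the first player wins.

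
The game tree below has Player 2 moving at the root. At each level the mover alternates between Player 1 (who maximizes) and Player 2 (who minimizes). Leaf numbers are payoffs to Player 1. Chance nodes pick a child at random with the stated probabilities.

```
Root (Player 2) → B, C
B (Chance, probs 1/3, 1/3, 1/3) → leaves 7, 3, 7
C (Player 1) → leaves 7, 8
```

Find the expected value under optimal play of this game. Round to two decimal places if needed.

5.67

B (Chance): 1/3·7 + 1/3·3 + 1/3·7 = 5.67
C (Player 1): max(7, 8) = 8
Root (Player 2): min(5.67, 8) = 5.67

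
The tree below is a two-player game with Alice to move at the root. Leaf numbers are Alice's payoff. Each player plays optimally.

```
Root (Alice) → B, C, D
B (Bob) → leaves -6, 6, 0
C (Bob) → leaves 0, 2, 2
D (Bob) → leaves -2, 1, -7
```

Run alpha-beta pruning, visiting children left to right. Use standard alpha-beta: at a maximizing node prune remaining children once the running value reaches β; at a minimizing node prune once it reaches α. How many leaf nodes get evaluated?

7

B [α=-∞,β=+∞]: v=-6
C [α=-6,β=+∞]: v=0
D [α=0,β=+∞]: v=-2 after child 1 ≤ α → α-cutoff, skip 2
Root [α=-∞,β=+∞]: v=0
Leaves evaluated: 7 of 9.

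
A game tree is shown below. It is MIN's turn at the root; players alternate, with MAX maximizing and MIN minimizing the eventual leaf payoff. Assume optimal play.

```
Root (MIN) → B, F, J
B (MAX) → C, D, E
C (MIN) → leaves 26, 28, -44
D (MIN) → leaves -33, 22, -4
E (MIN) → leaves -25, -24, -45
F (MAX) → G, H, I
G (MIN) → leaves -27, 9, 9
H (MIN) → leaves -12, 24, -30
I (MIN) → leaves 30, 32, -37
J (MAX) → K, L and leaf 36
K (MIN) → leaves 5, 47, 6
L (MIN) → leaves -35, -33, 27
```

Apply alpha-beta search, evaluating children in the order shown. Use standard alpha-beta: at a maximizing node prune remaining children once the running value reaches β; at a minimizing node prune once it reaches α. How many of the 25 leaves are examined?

C [α=-∞,β=+∞]: v=-44
D [α=-44,β=+∞]: v=-33
E [α=-33,β=+∞]: v=-45
B [α=-∞,β=+∞]: v=-33
G [α=-∞,β=-33]: v=-27
F [α=-∞,β=-33]: v=-27 after child 1 ≥ β → β-cutoff, skip 2
K [α=-∞,β=-33]: v=5
J [α=-∞,β=-33]: v=5 after child 1 ≥ β → β-cutoff, skip 2
Root [α=-∞,β=+∞]: v=-33
Leaves evaluated: 15 of 25.

15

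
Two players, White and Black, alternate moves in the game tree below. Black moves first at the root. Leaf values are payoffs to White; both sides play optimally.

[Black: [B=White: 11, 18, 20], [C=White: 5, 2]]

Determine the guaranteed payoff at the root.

B (White): max(11, 18, 20) = 20
C (White): max(5, 2) = 5
Root (Black): min(20, 5) = 5

5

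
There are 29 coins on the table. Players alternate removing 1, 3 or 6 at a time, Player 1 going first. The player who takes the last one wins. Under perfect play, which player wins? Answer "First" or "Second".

Second

Compute winning (W) and losing (L) positions by backward induction:
i:   0  1  2  3  4  5  6  7  8  9 10 11 12 13 14 15 16 17 18 19 20 21 22 23 24 25 26 27 28 29
     L  W  L  W  L  W  W  W  W  L  W  L  W  L  W  W  W  W  L  W  L  W  L  W  W  W  W  L  W  L
Position 29 is L, so the second player wins.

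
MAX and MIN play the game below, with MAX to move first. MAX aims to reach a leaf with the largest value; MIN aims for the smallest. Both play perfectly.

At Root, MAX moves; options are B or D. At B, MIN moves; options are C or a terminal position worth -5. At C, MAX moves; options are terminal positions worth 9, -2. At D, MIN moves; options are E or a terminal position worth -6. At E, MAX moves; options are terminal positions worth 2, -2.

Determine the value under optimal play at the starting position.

C (MAX): max(9, -2) = 9
B (MIN): min(9, -5) = -5
E (MAX): max(2, -2) = 2
D (MIN): min(2, -6) = -6
Root (MAX): max(-5, -6) = -5

-5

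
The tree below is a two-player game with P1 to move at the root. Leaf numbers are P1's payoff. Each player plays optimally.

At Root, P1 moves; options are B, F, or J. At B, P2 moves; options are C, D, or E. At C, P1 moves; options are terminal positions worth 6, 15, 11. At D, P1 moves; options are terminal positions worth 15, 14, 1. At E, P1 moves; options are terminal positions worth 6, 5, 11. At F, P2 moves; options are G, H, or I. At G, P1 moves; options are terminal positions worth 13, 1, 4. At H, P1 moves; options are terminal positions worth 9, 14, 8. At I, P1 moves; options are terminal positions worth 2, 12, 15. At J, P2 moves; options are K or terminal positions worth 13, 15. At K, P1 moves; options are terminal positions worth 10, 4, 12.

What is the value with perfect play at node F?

G: max(13, 1, 4) = 13
H: max(9, 14, 8) = 14
I: max(2, 12, 15) = 15
F: min(13, 14, 15) = 13

13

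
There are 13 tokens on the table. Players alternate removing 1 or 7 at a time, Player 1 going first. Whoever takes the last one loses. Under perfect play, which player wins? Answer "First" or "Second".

Second

i:   0  1  2  3  4  5  6  7  8  9 10 11 12 13
     W  L  W  L  W  L  W  L  W  L  W  L  W  L
Position 13 is L, so the second player wins.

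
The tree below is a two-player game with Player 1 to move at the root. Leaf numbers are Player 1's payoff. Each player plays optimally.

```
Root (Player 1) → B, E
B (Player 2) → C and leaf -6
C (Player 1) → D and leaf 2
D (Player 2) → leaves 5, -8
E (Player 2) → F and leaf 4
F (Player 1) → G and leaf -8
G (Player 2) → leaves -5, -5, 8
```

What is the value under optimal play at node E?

-5

G: min(-5, -5, 8) = -5
F: max(-5, -8) = -5
E: min(-5, 4) = -5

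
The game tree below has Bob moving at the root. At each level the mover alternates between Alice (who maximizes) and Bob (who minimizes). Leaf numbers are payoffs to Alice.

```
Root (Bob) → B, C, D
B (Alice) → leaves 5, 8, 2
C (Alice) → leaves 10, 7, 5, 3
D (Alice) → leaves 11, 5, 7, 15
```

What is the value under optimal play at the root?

8

B (Alice): max(5, 8, 2) = 8
C (Alice): max(10, 7, 5, 3) = 10
D (Alice): max(11, 5, 7, 15) = 15
Root (Bob): min(8, 10, 15) = 8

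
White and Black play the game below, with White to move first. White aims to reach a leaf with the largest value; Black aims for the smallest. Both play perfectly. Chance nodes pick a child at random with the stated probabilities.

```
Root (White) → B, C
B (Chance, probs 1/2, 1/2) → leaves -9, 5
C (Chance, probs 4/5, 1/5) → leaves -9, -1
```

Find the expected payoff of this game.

-2

B (Chance): 1/2·-9 + 1/2·5 = -2
C (Chance): 4/5·-9 + 1/5·-1 = -7.4
Root (White): max(-2, -7.4) = -2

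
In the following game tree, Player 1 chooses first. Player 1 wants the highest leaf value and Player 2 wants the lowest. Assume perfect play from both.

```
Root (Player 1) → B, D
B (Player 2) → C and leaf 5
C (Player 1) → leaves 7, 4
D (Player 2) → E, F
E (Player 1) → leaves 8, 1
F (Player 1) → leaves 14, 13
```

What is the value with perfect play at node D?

8

E: max(8, 1) = 8
F: max(14, 13) = 14
D: min(8, 14) = 8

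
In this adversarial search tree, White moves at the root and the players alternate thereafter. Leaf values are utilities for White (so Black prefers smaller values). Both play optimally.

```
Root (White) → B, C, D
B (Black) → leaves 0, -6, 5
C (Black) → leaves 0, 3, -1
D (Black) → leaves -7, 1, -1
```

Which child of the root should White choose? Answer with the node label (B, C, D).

B (Black): min(0, -6, 5) = -6
C (Black): min(0, 3, -1) = -1
D (Black): min(-7, 1, -1) = -7
Root (White): max(-6, -1, -7) = -1
White picks the child with the highest value: C (value -1).

C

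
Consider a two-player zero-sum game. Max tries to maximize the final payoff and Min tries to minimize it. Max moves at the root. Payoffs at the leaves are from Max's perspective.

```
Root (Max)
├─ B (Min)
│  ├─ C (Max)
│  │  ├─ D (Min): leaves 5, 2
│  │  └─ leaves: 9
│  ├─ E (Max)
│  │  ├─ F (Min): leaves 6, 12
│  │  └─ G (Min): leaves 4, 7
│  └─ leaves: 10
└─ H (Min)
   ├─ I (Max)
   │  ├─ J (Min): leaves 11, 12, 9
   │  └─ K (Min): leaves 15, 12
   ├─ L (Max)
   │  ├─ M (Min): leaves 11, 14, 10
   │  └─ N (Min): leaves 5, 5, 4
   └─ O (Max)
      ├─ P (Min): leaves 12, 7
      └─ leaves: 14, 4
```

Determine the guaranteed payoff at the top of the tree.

D (Min): min(5, 2) = 2
C (Max): max(2, 9) = 9
F (Min): min(6, 12) = 6
G (Min): min(4, 7) = 4
E (Max): max(6, 4) = 6
B (Min): min(9, 6, 10) = 6
J (Min): min(11, 12, 9) = 9
K (Min): min(15, 12) = 12
I (Max): max(9, 12) = 12
M (Min): min(11, 14, 10) = 10
N (Min): min(5, 5, 4) = 4
L (Max): max(10, 4) = 10
P (Min): min(12, 7) = 7
O (Max): max(7, 14, 4) = 14
H (Min): min(12, 10, 14) = 10
Root (Max): max(6, 10) = 10

10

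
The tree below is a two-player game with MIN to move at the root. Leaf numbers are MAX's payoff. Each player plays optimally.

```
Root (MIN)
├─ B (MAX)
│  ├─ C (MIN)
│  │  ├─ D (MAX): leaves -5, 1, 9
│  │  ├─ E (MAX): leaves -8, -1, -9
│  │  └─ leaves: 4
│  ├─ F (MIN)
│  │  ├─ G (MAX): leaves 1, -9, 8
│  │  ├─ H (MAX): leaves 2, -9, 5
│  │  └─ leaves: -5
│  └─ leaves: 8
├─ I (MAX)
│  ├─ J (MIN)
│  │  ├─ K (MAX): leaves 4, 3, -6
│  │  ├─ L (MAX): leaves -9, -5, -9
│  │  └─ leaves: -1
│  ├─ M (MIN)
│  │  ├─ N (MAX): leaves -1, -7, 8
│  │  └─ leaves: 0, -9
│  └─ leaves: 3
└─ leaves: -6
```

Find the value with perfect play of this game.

-6

D (MAX): max(-5, 1, 9) = 9
E (MAX): max(-8, -1, -9) = -1
C (MIN): min(9, -1, 4) = -1
G (MAX): max(1, -9, 8) = 8
H (MAX): max(2, -9, 5) = 5
F (MIN): min(8, 5, -5) = -5
B (MAX): max(-1, -5, 8) = 8
K (MAX): max(4, 3, -6) = 4
L (MAX): max(-9, -5, -9) = -5
J (MIN): min(4, -5, -1) = -5
N (MAX): max(-1, -7, 8) = 8
M (MIN): min(8, 0, -9) = -9
I (MAX): max(-5, -9, 3) = 3
Root (MIN): min(8, 3, -6) = -6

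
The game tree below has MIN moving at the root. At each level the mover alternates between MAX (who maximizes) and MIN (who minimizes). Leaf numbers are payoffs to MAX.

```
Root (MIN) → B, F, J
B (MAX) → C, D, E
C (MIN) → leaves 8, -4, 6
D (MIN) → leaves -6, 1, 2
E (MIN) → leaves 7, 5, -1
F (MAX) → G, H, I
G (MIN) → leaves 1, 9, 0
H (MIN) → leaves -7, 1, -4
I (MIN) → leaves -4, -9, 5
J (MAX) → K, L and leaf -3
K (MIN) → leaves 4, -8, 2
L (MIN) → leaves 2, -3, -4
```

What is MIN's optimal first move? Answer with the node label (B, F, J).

J

C (MIN): min(8, -4, 6) = -4
D (MIN): min(-6, 1, 2) = -6
E (MIN): min(7, 5, -1) = -1
B (MAX): max(-4, -6, -1) = -1
G (MIN): min(1, 9, 0) = 0
H (MIN): min(-7, 1, -4) = -7
I (MIN): min(-4, -9, 5) = -9
F (MAX): max(0, -7, -9) = 0
K (MIN): min(4, -8, 2) = -8
L (MIN): min(2, -3, -4) = -4
J (MAX): max(-8, -4, -3) = -3
Root (MIN): min(-1, 0, -3) = -3
MIN picks the child with the lowest value: J (value -3).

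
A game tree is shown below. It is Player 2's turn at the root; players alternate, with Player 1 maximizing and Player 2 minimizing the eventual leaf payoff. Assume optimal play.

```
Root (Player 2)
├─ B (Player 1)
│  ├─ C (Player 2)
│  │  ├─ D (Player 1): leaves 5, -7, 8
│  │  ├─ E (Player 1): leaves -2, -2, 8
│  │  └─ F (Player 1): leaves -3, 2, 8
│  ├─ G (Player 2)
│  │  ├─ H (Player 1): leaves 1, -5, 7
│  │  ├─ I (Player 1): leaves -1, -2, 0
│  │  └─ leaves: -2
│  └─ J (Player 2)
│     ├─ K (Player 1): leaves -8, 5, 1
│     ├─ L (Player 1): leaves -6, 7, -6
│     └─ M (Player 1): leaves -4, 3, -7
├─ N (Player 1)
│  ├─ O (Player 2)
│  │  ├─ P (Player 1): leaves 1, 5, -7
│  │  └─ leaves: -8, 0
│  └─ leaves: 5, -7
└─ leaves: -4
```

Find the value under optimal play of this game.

D (Player 1): max(5, -7, 8) = 8
E (Player 1): max(-2, -2, 8) = 8
F (Player 1): max(-3, 2, 8) = 8
C (Player 2): min(8, 8, 8) = 8
H (Player 1): max(1, -5, 7) = 7
I (Player 1): max(-1, -2, 0) = 0
G (Player 2): min(7, 0, -2) = -2
K (Player 1): max(-8, 5, 1) = 5
L (Player 1): max(-6, 7, -6) = 7
M (Player 1): max(-4, 3, -7) = 3
J (Player 2): min(5, 7, 3) = 3
B (Player 1): max(8, -2, 3) = 8
P (Player 1): max(1, 5, -7) = 5
O (Player 2): min(5, -8, 0) = -8
N (Player 1): max(-8, 5, -7) = 5
Root (Player 2): min(8, 5, -4) = -4

-4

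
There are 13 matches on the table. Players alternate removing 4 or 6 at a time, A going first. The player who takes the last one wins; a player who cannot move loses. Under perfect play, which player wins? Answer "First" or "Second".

i:   0  1  2  3  4  5  6  7  8  9 10 11 12 13
     L  L  L  L  W  W  W  W  W  W  L  L  L  L
Position 13 is L, so the second player wins.

Second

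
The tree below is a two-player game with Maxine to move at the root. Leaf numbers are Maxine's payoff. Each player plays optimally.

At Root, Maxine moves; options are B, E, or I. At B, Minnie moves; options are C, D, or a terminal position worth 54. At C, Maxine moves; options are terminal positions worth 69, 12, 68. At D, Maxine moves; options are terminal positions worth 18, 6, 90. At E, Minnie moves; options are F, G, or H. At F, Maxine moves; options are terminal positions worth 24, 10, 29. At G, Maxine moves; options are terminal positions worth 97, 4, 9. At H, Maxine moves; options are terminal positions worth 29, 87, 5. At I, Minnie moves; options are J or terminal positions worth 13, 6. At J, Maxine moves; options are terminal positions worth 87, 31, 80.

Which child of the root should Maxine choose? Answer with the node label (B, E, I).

C (Maxine): max(69, 12, 68) = 69
D (Maxine): max(18, 6, 90) = 90
B (Minnie): min(69, 90, 54) = 54
F (Maxine): max(24, 10, 29) = 29
G (Maxine): max(97, 4, 9) = 97
H (Maxine): max(29, 87, 5) = 87
E (Minnie): min(29, 97, 87) = 29
J (Maxine): max(87, 31, 80) = 87
I (Minnie): min(87, 13, 6) = 6
Root (Maxine): max(54, 29, 6) = 54
Maxine picks the child with the highest value: B (value 54).

B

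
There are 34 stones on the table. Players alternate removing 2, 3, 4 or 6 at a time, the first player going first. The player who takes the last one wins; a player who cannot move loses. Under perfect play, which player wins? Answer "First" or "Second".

First

i:   0  1  2  3  4  5  6  7  8  9 10 11 12 13 14 15 16 17 18 19 20 21 22 23 24 25 26 27 28 29 30 31 32 33 34
     L  L  W  W  W  W  W  W  L  L  W  W  W  W  W  W  L  L  W  W  W  W  W  W  L  L  W  W  W  W  W  W  L  L  W
Position 34 is W, so the first player wins.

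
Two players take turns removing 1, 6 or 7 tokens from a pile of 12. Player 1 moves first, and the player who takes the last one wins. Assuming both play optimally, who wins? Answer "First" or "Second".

Second

i:   0  1  2  3  4  5  6  7  8  9 10 11 12
     L  W  L  W  L  W  W  W  W  W  W  W  L
Position 12 is L, so the second player wins.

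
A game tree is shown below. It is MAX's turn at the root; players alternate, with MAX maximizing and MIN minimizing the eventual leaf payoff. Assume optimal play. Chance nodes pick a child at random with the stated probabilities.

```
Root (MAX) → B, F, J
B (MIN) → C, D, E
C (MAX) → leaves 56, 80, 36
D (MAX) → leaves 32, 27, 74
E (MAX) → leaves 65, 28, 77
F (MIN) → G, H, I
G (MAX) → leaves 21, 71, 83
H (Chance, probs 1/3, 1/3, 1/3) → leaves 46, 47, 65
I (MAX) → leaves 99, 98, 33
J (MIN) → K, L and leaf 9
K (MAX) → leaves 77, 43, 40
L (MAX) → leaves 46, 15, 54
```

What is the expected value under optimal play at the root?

74

C (MAX): max(56, 80, 36) = 80
D (MAX): max(32, 27, 74) = 74
E (MAX): max(65, 28, 77) = 77
B (MIN): min(80, 74, 77) = 74
G (MAX): max(21, 71, 83) = 83
H (Chance): 1/3·46 + 1/3·47 + 1/3·65 = 52.67
I (MAX): max(99, 98, 33) = 99
F (MIN): min(83, 52.67, 99) = 52.67
K (MAX): max(77, 43, 40) = 77
L (MAX): max(46, 15, 54) = 54
J (MIN): min(77, 54, 9) = 9
Root (MAX): max(74, 52.67, 9) = 74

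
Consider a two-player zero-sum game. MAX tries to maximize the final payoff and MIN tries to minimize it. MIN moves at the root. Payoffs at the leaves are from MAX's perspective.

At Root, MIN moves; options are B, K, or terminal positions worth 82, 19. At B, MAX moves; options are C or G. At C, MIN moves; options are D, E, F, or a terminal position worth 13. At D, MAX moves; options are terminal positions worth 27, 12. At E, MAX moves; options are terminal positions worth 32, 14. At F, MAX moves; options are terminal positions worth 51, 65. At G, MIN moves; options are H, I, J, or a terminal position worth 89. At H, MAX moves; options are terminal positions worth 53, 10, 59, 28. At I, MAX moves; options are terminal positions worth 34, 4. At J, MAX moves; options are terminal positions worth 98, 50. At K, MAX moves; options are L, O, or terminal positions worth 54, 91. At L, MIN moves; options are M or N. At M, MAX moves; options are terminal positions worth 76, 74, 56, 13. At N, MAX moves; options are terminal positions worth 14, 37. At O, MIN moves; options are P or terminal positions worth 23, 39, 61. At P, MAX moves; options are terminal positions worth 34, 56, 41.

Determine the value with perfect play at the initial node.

D (MAX): max(27, 12) = 27
E (MAX): max(32, 14) = 32
F (MAX): max(51, 65) = 65
C (MIN): min(27, 32, 65, 13) = 13
H (MAX): max(53, 10, 59, 28) = 59
I (MAX): max(34, 4) = 34
J (MAX): max(98, 50) = 98
G (MIN): min(59, 34, 98, 89) = 34
B (MAX): max(13, 34) = 34
M (MAX): max(76, 74, 56, 13) = 76
N (MAX): max(14, 37) = 37
L (MIN): min(76, 37) = 37
P (MAX): max(34, 56, 41) = 56
O (MIN): min(56, 23, 39, 61) = 23
K (MAX): max(37, 23, 54, 91) = 91
Root (MIN): min(34, 91, 82, 19) = 19

19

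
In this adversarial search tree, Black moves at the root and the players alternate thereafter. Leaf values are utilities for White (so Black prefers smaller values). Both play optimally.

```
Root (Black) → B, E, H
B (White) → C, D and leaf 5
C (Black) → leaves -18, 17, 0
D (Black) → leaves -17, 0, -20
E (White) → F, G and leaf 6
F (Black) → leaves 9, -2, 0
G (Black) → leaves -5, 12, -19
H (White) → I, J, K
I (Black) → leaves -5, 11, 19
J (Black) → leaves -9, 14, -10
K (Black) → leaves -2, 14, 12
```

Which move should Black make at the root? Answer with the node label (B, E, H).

H

C (Black): min(-18, 17, 0) = -18
D (Black): min(-17, 0, -20) = -20
B (White): max(-18, -20, 5) = 5
F (Black): min(9, -2, 0) = -2
G (Black): min(-5, 12, -19) = -19
E (White): max(-2, -19, 6) = 6
I (Black): min(-5, 11, 19) = -5
J (Black): min(-9, 14, -10) = -10
K (Black): min(-2, 14, 12) = -2
H (White): max(-5, -10, -2) = -2
Root (Black): min(5, 6, -2) = -2
Black picks the child with the lowest value: H (value -2).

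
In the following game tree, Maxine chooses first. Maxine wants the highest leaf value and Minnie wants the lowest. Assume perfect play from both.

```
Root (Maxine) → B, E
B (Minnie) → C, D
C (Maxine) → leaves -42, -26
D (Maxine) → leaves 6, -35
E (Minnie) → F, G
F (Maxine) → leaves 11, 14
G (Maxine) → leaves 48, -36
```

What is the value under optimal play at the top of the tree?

14

C (Maxine): max(-42, -26) = -26
D (Maxine): max(6, -35) = 6
B (Minnie): min(-26, 6) = -26
F (Maxine): max(11, 14) = 14
G (Maxine): max(48, -36) = 48
E (Minnie): min(14, 48) = 14
Root (Maxine): max(-26, 14) = 14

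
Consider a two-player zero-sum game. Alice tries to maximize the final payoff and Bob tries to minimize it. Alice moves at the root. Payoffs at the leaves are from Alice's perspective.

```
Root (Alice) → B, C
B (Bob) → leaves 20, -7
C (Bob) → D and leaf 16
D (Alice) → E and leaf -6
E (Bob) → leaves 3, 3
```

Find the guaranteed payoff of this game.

B (Bob): min(20, -7) = -7
E (Bob): min(3, 3) = 3
D (Alice): max(3, -6) = 3
C (Bob): min(3, 16) = 3
Root (Alice): max(-7, 3) = 3

3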